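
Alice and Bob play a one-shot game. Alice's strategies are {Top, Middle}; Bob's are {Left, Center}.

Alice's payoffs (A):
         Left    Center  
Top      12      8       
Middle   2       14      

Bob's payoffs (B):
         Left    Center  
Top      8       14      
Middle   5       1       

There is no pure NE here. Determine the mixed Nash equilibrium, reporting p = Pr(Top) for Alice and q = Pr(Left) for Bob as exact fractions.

p = 2/5, q = 3/8

In a mixed NE each player is indifferent between their pure strategies, so the opponent's mix sets the indifference.
Bob indifferent between Left and Center: p·8 + (1−p)·5 = p·14 + (1−p)·1 ⟹ 5 + 3p = 1 + 13p ⟹ p = 2/5.
Alice indifferent between Top and Middle: q·12 + (1−q)·8 = q·2 + (1−q)·14 ⟹ 8 + 4q = 14 + (-12)q ⟹ q = 3/8.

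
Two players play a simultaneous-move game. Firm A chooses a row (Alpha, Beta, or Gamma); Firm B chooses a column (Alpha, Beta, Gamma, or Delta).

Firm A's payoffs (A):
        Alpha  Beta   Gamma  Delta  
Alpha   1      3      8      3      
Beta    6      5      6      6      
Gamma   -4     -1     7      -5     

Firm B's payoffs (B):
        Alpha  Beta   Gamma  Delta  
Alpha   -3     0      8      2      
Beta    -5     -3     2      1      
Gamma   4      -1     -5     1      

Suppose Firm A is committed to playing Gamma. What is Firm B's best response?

Alpha

With Firm A fixed at Gamma, Firm B's payoffs are: Alpha → 4, Beta → -1, Gamma → -5, Delta → 1.
The maximum is 4, achieved by Alpha.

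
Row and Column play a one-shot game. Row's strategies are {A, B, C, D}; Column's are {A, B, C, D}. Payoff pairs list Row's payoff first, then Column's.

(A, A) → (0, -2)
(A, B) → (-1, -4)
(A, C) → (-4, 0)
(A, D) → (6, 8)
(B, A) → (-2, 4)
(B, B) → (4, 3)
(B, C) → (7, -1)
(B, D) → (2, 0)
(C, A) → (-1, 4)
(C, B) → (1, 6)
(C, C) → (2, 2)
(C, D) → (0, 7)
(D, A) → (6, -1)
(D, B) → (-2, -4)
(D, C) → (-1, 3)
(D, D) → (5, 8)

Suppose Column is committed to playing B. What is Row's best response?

With Column fixed at B, Row's payoffs are: A → -1, B → 4, C → 1, D → -2.
The maximum is 4, achieved by B.

B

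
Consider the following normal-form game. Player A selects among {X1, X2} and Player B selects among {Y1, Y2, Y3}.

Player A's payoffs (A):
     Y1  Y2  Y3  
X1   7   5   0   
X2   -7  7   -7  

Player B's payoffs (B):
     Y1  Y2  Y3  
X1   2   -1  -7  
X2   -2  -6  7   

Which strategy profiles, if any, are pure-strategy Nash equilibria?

Check mutual best responses: a cell is a NE iff neither player can gain by unilaterally deviating.
Player A's best responses — vs Y1: X1 (payoff 7); vs Y2: X2 (payoff 7); vs Y3: X1 (payoff 0).
Player B's best responses — vs X1: Y1 (payoff 2); vs X2: Y3 (payoff 7).
The only mutual best response is (X1, Y1); neither player gains by switching there.

(X1, Y1)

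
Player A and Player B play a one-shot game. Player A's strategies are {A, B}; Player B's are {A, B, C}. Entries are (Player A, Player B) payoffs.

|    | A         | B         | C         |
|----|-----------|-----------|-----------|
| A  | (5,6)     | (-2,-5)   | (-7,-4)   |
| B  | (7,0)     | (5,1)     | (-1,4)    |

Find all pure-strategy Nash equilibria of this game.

Check mutual best responses: a cell is a NE iff neither player can gain by unilaterally deviating.
Player A's best responses — vs A: B (payoff 7); vs B: B (payoff 5); vs C: B (payoff -1).
Player B's best responses — vs A: A (payoff 6); vs B: C (payoff 4).
The only mutual best response is (B, C); neither player gains by switching there.

(B, C)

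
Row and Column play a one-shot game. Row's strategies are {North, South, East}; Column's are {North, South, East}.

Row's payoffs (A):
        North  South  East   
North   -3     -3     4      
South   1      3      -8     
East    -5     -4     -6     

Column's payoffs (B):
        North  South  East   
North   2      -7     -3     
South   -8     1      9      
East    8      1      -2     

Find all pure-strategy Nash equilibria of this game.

Check mutual best responses: a cell is a NE iff neither player can gain by unilaterally deviating.
Row's best responses — vs North: South (payoff 1); vs South: South (payoff 3); vs East: North (payoff 4).
Column's best responses — vs North: North (payoff 2); vs South: East (payoff 9); vs East: North (payoff 8).
No cell has both players best-responding. For instance, Row's best reply to East is North, but against North Column prefers North over East.

No pure-strategy Nash equilibrium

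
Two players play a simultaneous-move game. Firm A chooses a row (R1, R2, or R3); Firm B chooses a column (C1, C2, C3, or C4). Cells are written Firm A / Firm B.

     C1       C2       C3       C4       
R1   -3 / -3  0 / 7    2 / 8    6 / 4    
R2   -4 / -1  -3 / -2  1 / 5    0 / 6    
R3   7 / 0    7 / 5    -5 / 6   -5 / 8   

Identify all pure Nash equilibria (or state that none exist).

(R1, C3)

A profile is a Nash equilibrium when each player is best-responding to the other.
Firm A's best responses — vs C1: R3 (payoff 7); vs C2: R3 (payoff 7); vs C3: R1 (payoff 2); vs C4: R1 (payoff 6).
Firm B's best responses — vs R1: C3 (payoff 8); vs R2: C4 (payoff 6); vs R3: C4 (payoff 8).
The only mutual best response is (R1, C3); neither player gains by switching there.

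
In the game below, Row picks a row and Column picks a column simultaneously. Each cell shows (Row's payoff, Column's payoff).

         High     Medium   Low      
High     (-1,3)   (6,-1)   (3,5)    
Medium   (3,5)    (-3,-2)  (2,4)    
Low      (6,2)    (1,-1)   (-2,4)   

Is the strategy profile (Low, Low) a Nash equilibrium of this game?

Holding Column at Low: Row gets -2 from Low but could get 3 by switching to High. Row has a profitable deviation.

No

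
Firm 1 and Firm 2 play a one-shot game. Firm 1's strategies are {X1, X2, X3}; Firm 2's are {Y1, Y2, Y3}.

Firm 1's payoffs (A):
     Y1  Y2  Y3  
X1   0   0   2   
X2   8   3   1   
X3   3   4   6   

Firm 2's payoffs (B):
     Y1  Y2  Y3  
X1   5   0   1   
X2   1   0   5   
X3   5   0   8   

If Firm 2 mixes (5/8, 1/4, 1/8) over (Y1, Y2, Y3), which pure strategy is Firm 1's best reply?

Compute Firm 1's expected payoff from each pure strategy against the given mix.
X1: (5/8)·0 + (1/4)·0 + (1/8)·2 = 1/4
X2: (5/8)·8 + (1/4)·3 + (1/8)·1 = 47/8
X3: (5/8)·3 + (1/4)·4 + (1/8)·6 = 29/8
Highest expected payoff is 47/8, from X2.

X2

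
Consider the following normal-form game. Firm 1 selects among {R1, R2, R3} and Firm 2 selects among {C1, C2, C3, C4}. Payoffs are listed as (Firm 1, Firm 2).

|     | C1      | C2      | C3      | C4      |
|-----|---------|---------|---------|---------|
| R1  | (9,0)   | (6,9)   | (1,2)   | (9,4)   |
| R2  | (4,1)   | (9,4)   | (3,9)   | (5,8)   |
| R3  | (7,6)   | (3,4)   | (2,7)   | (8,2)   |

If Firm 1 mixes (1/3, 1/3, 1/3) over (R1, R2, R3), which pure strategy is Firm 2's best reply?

C3

Compute Firm 2's expected payoff from each pure strategy against the given mix.
C1: (1/3)·0 + (1/3)·1 + (1/3)·6 = 7/3
C2: (1/3)·9 + (1/3)·4 + (1/3)·4 = 17/3
C3: (1/3)·2 + (1/3)·9 + (1/3)·7 = 6
C4: (1/3)·4 + (1/3)·8 + (1/3)·2 = 14/3
Highest expected payoff is 6, from C3.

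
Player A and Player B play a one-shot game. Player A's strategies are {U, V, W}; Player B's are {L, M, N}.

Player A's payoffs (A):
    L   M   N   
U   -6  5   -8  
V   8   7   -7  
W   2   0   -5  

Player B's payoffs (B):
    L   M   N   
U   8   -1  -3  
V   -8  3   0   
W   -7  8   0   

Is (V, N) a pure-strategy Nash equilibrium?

No

Holding Player B at N: Player A gets -7 from V but could get -5 by switching to W. Player A has a profitable deviation.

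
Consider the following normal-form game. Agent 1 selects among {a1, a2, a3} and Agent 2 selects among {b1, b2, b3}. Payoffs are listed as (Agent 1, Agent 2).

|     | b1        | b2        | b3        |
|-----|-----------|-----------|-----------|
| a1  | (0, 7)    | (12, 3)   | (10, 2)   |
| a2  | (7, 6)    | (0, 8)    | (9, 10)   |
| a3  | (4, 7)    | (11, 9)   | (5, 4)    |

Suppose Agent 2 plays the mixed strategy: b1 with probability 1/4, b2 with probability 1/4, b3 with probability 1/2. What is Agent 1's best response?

Agent 1's best reply maximizes expected payoff against the mix.
a1: (1/4)·0 + (1/4)·12 + (1/2)·10 = 8
a2: (1/4)·7 + (1/4)·0 + (1/2)·9 = 25/4
a3: (1/4)·4 + (1/4)·11 + (1/2)·5 = 25/4
Highest expected payoff is 8, from a1.

a1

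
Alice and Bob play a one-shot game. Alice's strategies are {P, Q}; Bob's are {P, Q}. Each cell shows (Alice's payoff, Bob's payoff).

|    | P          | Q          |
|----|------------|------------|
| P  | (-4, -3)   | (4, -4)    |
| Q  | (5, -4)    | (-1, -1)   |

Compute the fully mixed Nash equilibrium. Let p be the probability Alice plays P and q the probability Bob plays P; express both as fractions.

In a mixed NE each player is indifferent between their pure strategies, so the opponent's mix sets the indifference.
Bob indifferent between P and Q: p·(-3) + (1−p)·(-4) = p·(-4) + (1−p)·(-1) ⟹ (-4) + 1p = (-1) + (-3)p ⟹ p = 3/4.
Alice indifferent between P and Q: q·(-4) + (1−q)·4 = q·5 + (1−q)·(-1) ⟹ 4 + (-8)q = (-1) + 6q ⟹ q = 5/14.

p = 3/4, q = 5/14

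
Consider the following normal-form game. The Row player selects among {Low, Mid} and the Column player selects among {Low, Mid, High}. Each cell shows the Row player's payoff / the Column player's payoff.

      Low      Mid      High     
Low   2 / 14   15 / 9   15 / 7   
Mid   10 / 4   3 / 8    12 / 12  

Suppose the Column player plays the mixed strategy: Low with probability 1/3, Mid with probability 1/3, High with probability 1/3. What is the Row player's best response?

Low

Compute the Row player's expected payoff from each pure strategy against the given mix.
Low: (1/3)·2 + (1/3)·15 + (1/3)·15 = 32/3
Mid: (1/3)·10 + (1/3)·3 + (1/3)·12 = 25/3
Highest expected payoff is 32/3, from Low.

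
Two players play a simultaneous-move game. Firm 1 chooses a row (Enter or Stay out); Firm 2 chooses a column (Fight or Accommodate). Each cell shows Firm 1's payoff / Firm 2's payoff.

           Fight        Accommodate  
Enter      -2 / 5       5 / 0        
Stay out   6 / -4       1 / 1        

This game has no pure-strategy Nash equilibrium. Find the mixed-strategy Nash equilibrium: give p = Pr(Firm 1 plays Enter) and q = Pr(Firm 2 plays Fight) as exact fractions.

p = 1/2, q = 1/3

Each player's mixing probability is pinned down by making the *other* player indifferent.
Firm 2 indifferent between Fight and Accommodate: p·5 + (1−p)·(-4) = p·0 + (1−p)·1 ⟹ (-4) + 9p = 1 + (-1)p ⟹ p = 1/2.
Firm 1 indifferent between Enter and Stay out: q·(-2) + (1−q)·5 = q·6 + (1−q)·1 ⟹ 5 + (-7)q = 1 + 5q ⟹ q = 1/3.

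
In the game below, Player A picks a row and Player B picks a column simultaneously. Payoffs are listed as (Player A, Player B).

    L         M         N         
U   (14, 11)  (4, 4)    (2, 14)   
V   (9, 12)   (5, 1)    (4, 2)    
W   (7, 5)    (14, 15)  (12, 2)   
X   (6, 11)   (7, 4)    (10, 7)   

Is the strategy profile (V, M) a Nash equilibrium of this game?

Holding Player B at M: Player A gets 5 from V but could get 14 by switching to W. Player A has a profitable deviation.

No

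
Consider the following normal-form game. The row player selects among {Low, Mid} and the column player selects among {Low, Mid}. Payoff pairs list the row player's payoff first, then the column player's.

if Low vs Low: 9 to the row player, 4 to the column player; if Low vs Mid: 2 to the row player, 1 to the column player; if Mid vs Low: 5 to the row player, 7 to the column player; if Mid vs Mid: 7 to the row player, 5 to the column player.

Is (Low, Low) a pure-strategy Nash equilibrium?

Yes

Holding the column player at Low: the row player gets 9 from Low, versus 5 from Mid. No profitable deviation for the row player.
Holding the row player at Low: the column player gets 4 from Low, versus 1 from Mid. No profitable deviation for the column player either.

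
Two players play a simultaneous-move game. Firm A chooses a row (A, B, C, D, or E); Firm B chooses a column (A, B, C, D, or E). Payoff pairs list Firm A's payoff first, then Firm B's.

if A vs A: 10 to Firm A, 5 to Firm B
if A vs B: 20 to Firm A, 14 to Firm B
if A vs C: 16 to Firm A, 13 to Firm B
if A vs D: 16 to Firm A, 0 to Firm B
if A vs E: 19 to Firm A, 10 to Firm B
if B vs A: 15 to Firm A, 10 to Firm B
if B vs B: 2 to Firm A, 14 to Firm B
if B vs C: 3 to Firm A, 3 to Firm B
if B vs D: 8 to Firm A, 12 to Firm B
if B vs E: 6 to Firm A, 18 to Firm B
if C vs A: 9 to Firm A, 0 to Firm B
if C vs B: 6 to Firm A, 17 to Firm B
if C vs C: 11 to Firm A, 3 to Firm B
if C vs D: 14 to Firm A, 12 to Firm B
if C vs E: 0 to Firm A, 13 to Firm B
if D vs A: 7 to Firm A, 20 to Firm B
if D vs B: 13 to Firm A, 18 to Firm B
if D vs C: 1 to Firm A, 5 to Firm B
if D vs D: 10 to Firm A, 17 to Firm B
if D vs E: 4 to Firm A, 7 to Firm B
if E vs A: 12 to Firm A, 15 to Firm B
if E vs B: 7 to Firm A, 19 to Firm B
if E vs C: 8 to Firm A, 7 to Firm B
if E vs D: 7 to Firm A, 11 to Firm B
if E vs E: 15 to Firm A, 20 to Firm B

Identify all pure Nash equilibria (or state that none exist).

(A, B)

Find each player's best response to every opponent strategy; NE are the intersections.
Firm A's best responses — vs A: B (payoff 15); vs B: A (payoff 20); vs C: A (payoff 16); vs D: A (payoff 16); vs E: A (payoff 19).
Firm B's best responses — vs A: B (payoff 14); vs B: E (payoff 18); vs C: B (payoff 17); vs D: A (payoff 20); vs E: E (payoff 20).
The only mutual best response is (A, B); neither player gains by switching there.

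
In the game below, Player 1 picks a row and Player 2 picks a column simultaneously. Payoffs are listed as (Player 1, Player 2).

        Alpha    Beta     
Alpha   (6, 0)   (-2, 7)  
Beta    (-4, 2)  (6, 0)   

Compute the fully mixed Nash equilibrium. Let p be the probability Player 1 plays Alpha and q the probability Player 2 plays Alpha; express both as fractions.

Each player's mixing probability is pinned down by making the *other* player indifferent.
Player 2 indifferent between Alpha and Beta: p·0 + (1−p)·2 = p·7 + (1−p)·0 ⟹ 2 + (-2)p = 0 + 7p ⟹ p = 2/9.
Player 1 indifferent between Alpha and Beta: q·6 + (1−q)·(-2) = q·(-4) + (1−q)·6 ⟹ (-2) + 8q = 6 + (-10)q ⟹ q = 4/9.

p = 2/9, q = 4/9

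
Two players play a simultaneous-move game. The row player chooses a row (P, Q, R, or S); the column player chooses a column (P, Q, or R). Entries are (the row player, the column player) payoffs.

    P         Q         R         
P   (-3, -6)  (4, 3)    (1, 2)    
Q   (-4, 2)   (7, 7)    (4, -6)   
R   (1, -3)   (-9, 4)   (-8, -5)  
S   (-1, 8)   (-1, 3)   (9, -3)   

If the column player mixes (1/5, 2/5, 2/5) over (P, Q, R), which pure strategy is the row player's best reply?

Q

The row player's best reply maximizes expected payoff against the mix.
P: (1/5)·(-3) + (2/5)·4 + (2/5)·1 = 7/5
Q: (1/5)·(-4) + (2/5)·7 + (2/5)·4 = 18/5
R: (1/5)·1 + (2/5)·(-9) + (2/5)·(-8) = -33/5
S: (1/5)·(-1) + (2/5)·(-1) + (2/5)·9 = 3
Highest expected payoff is 18/5, from Q.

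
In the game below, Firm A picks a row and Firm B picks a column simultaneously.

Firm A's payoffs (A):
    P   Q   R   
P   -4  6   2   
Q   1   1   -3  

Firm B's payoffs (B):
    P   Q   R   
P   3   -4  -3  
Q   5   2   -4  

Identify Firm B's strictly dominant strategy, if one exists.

A strategy is strictly dominant if it gives Firm B a strictly higher payoff than every other strategy, against every choice by the opponent.
P strictly dominates: vs P: 3 > each of {-4, -3}; vs Q: 5 > each of {2, -4}.

P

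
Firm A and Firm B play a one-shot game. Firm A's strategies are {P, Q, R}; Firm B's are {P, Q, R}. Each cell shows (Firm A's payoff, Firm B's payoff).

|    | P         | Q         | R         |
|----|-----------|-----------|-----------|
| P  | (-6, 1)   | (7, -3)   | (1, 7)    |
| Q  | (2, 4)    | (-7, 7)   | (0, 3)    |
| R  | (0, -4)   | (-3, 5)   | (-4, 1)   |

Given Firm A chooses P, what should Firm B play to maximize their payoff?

With Firm A fixed at P, Firm B's payoffs are: P → 1, Q → -3, R → 7.
The maximum is 7, achieved by R.

R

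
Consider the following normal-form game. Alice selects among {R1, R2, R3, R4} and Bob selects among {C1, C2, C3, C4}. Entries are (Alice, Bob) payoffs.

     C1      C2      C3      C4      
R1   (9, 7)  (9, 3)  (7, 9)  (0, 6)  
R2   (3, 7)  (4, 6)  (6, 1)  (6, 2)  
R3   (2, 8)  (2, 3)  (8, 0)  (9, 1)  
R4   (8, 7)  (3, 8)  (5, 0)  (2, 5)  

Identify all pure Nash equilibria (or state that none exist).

A profile is a Nash equilibrium when each player is best-responding to the other.
Alice's best responses — vs C1: R1 (payoff 9); vs C2: R1 (payoff 9); vs C3: R3 (payoff 8); vs C4: R3 (payoff 9).
Bob's best responses — vs R1: C3 (payoff 9); vs R2: C1 (payoff 7); vs R3: C1 (payoff 8); vs R4: C2 (payoff 8).
No cell has both players best-responding. For instance, Alice's best reply to C3 is R3, but against R3 Bob prefers C1 over C3.

None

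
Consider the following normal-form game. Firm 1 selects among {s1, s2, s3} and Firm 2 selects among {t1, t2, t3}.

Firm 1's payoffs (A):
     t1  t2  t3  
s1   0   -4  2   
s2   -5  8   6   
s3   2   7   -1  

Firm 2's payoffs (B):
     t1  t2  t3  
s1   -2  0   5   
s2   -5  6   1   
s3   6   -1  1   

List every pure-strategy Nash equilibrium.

(s2, t2) and (s3, t1)

A profile is a Nash equilibrium when each player is best-responding to the other.
Firm 1's best responses — vs t1: s3 (payoff 2); vs t2: s2 (payoff 8); vs t3: s2 (payoff 6).
Firm 2's best responses — vs s1: t3 (payoff 5); vs s2: t2 (payoff 6); vs s3: t1 (payoff 6).
Mutual best responses occur at (s2, t2) and (s3, t1); at each, neither player gains by switching.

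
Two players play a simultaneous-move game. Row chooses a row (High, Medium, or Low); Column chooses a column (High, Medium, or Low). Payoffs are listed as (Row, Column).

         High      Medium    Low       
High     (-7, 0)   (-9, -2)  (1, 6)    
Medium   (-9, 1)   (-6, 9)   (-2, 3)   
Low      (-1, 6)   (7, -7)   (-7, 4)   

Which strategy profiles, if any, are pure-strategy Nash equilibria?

(High, Low) and (Low, High)

Find each player's best response to every opponent strategy; NE are the intersections.
Row's best responses — vs High: Low (payoff -1); vs Medium: Low (payoff 7); vs Low: High (payoff 1).
Column's best responses — vs High: Low (payoff 6); vs Medium: Medium (payoff 9); vs Low: High (payoff 6).
Mutual best responses occur at (High, Low) and (Low, High); at each, neither player gains by switching.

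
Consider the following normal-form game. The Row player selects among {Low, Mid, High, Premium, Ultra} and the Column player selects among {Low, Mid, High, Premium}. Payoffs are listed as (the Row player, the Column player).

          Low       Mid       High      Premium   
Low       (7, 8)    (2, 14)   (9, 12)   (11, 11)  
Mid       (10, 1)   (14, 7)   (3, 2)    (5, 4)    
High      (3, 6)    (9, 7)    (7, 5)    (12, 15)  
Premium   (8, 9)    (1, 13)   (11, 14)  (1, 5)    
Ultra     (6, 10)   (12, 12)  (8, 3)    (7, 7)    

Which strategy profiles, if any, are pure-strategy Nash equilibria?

(Mid, Mid), (High, Premium), and (Premium, High)

Check mutual best responses: a cell is a NE iff neither player can gain by unilaterally deviating.
The Row player's best responses — vs Low: Mid (payoff 10); vs Mid: Mid (payoff 14); vs High: Premium (payoff 11); vs Premium: High (payoff 12).
The Column player's best responses — vs Low: Mid (payoff 14); vs Mid: Mid (payoff 7); vs High: Premium (payoff 15); vs Premium: High (payoff 14); vs Ultra: Mid (payoff 12).
Mutual best responses occur at (Mid, Mid), (High, Premium), and (Premium, High); at each, neither player gains by switching.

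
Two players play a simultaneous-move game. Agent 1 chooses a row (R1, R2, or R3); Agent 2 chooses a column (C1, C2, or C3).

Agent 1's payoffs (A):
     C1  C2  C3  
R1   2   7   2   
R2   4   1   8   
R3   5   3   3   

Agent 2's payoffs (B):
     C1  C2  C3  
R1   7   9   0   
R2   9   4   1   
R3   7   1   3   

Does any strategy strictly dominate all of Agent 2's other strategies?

A strategy is strictly dominant if it gives Agent 2 a strictly higher payoff than every other strategy, against every choice by the opponent.
C1 is not dominant: against R1, C2 gives 9 > 7.
C2 is not dominant: against R2, C1 gives 9 > 4.
C3 is not dominant: against R1, C1 gives 7 > 0.
No single strategy is best against every opponent action.

No strictly dominant strategy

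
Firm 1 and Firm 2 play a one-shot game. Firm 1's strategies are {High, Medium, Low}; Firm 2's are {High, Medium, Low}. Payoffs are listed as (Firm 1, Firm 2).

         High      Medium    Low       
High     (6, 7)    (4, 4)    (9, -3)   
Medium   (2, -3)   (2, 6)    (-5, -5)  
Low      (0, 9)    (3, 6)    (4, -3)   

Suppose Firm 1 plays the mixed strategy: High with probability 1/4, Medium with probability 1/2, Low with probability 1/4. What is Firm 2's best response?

Compute Firm 2's expected payoff from each pure strategy against the given mix.
High: (1/4)·7 + (1/2)·(-3) + (1/4)·9 = 5/2
Medium: (1/4)·4 + (1/2)·6 + (1/4)·6 = 11/2
Low: (1/4)·(-3) + (1/2)·(-5) + (1/4)·(-3) = -4
Highest expected payoff is 11/2, from Medium.

Medium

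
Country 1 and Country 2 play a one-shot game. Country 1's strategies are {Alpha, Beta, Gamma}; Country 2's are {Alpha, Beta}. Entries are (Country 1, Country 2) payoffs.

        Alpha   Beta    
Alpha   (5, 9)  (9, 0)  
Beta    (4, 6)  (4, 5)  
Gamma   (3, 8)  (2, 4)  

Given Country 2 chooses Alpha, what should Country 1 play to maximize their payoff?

With Country 2 fixed at Alpha, Country 1's payoffs are: Alpha → 5, Beta → 4, Gamma → 3.
The maximum is 5, achieved by Alpha.

Alpha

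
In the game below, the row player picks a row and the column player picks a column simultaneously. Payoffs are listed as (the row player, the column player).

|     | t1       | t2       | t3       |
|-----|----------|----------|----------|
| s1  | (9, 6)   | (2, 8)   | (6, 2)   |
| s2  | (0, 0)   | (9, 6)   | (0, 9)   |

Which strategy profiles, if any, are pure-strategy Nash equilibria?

A profile is a Nash equilibrium when each player is best-responding to the other.
The row player's best responses — vs t1: s1 (payoff 9); vs t2: s2 (payoff 9); vs t3: s1 (payoff 6).
The column player's best responses — vs s1: t2 (payoff 8); vs s2: t3 (payoff 9).
No cell has both players best-responding. For instance, the row player's best reply to t3 is s1, but against s1 the column player prefers t2 over t3.

There is no pure-strategy Nash equilibrium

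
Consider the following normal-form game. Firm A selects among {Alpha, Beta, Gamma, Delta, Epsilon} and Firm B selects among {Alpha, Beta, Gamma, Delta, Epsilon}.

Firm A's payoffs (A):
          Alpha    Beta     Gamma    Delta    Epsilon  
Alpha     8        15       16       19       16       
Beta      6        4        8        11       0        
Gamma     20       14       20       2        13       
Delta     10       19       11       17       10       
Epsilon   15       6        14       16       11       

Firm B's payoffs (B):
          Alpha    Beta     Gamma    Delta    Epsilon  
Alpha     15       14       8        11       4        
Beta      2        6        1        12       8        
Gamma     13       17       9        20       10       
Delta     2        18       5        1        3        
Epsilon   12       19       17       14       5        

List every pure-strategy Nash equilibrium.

(Delta, Beta)

Check mutual best responses: a cell is a NE iff neither player can gain by unilaterally deviating.
Firm A's best responses — vs Alpha: Gamma (payoff 20); vs Beta: Delta (payoff 19); vs Gamma: Gamma (payoff 20); vs Delta: Alpha (payoff 19); vs Epsilon: Alpha (payoff 16).
Firm B's best responses — vs Alpha: Alpha (payoff 15); vs Beta: Delta (payoff 12); vs Gamma: Delta (payoff 20); vs Delta: Beta (payoff 18); vs Epsilon: Beta (payoff 19).
The only mutual best response is (Delta, Beta); neither player gains by switching there.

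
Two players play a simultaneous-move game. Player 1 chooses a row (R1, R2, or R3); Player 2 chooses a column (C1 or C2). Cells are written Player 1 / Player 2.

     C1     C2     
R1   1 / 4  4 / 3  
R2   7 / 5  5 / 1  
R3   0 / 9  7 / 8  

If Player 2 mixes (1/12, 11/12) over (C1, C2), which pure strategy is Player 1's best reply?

R3

Compute Player 1's expected payoff from each pure strategy against the given mix.
R1: (1/12)·1 + (11/12)·4 = 15/4
R2: (1/12)·7 + (11/12)·5 = 31/6
R3: (1/12)·0 + (11/12)·7 = 77/12
Highest expected payoff is 77/12, from R3.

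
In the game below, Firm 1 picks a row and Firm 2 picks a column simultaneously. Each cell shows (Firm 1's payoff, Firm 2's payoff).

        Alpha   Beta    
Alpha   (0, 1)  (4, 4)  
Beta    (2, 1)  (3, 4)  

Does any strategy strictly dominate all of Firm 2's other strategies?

Beta

A strategy is strictly dominant if it gives Firm 2 a strictly higher payoff than every other strategy, against every choice by the opponent.
Beta strictly dominates: vs Alpha: 4 > 1; vs Beta: 4 > 1.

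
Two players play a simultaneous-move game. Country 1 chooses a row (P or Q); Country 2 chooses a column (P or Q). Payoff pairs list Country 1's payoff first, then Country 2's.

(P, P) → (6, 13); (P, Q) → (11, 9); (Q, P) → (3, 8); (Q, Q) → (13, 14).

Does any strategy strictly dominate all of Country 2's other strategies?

A strategy is strictly dominant if it gives Country 2 a strictly higher payoff than every other strategy, against every choice by the opponent.
P is not dominant: against Q, Q gives 14 > 8.
Q is not dominant: against P, P gives 13 > 9.
No single strategy is best against every opponent action.

None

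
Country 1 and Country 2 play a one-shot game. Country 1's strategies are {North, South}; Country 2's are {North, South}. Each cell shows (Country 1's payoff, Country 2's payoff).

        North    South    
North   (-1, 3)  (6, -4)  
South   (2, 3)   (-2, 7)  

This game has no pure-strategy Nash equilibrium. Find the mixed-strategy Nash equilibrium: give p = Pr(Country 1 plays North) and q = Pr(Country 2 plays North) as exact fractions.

Each player's mixing probability is pinned down by making the *other* player indifferent.
Country 2 indifferent between North and South: p·3 + (1−p)·3 = p·(-4) + (1−p)·7 ⟹ 3 + 0p = 7 + (-11)p ⟹ p = 4/11.
Country 1 indifferent between North and South: q·(-1) + (1−q)·6 = q·2 + (1−q)·(-2) ⟹ 6 + (-7)q = (-2) + 4q ⟹ q = 8/11.

p = 4/11, q = 8/11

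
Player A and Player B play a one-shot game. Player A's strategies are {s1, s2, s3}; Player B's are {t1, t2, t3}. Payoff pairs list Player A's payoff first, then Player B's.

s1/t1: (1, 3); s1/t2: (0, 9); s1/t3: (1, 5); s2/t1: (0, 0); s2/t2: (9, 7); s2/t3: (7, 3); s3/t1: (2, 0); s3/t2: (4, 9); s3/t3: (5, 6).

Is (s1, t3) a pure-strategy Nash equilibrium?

No

Holding Player B at t3: Player A gets 1 from s1 but could get 7 by switching to s2. Player A has a profitable deviation.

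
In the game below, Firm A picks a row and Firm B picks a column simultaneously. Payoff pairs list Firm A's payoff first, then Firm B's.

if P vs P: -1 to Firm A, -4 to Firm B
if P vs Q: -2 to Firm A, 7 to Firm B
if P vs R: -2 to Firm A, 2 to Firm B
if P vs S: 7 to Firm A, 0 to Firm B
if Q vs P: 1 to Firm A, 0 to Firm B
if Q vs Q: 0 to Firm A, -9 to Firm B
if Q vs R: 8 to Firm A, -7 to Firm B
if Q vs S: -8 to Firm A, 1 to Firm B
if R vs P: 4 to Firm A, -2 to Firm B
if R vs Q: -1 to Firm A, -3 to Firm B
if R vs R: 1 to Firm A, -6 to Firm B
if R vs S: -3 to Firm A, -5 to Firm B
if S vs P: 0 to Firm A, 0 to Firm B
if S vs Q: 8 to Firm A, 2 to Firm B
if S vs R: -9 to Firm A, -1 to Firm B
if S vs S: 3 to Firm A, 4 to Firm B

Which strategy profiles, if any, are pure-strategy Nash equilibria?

A profile is a Nash equilibrium when each player is best-responding to the other.
Firm A's best responses — vs P: R (payoff 4); vs Q: S (payoff 8); vs R: Q (payoff 8); vs S: P (payoff 7).
Firm B's best responses — vs P: Q (payoff 7); vs Q: S (payoff 1); vs R: P (payoff -2); vs S: S (payoff 4).
The only mutual best response is (R, P); neither player gains by switching there.

(R, P)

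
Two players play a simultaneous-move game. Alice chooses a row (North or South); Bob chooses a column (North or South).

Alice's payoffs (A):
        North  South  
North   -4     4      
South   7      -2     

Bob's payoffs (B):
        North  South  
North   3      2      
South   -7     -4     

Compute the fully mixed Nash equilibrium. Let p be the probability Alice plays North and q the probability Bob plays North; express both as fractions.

In a mixed NE each player is indifferent between their pure strategies, so the opponent's mix sets the indifference.
Bob indifferent between North and South: p·3 + (1−p)·(-7) = p·2 + (1−p)·(-4) ⟹ (-7) + 10p = (-4) + 6p ⟹ p = 3/4.
Alice indifferent between North and South: q·(-4) + (1−q)·4 = q·7 + (1−q)·(-2) ⟹ 4 + (-8)q = (-2) + 9q ⟹ q = 6/17.

p = 3/4, q = 6/17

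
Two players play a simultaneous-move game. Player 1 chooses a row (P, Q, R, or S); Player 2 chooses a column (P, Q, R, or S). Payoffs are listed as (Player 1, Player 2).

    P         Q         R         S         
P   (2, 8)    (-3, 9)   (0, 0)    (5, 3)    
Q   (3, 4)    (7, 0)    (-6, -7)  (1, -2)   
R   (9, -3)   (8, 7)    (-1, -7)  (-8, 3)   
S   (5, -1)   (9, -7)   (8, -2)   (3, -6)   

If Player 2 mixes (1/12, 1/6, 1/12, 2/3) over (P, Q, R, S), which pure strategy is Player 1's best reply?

Compute Player 1's expected payoff from each pure strategy against the given mix.
P: (1/12)·2 + (1/6)·(-3) + (1/12)·0 + (2/3)·5 = 3
Q: (1/12)·3 + (1/6)·7 + (1/12)·(-6) + (2/3)·1 = 19/12
R: (1/12)·9 + (1/6)·8 + (1/12)·(-1) + (2/3)·(-8) = -10/3
S: (1/12)·5 + (1/6)·9 + (1/12)·8 + (2/3)·3 = 55/12
Highest expected payoff is 55/12, from S.

S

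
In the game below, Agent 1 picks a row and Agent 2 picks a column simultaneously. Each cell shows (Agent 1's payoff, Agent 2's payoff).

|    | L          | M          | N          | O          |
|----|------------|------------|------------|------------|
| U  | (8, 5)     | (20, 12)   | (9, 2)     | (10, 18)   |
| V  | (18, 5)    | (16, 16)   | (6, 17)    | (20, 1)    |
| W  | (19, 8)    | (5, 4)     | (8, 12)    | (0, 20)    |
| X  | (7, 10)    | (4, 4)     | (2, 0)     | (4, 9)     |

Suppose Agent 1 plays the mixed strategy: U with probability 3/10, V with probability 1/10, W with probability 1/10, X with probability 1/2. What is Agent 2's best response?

O

Compute Agent 2's expected payoff from each pure strategy against the given mix.
L: (3/10)·5 + (1/10)·5 + (1/10)·8 + (1/2)·10 = 39/5
M: (3/10)·12 + (1/10)·16 + (1/10)·4 + (1/2)·4 = 38/5
N: (3/10)·2 + (1/10)·17 + (1/10)·12 + (1/2)·0 = 7/2
O: (3/10)·18 + (1/10)·1 + (1/10)·20 + (1/2)·9 = 12
Highest expected payoff is 12, from O.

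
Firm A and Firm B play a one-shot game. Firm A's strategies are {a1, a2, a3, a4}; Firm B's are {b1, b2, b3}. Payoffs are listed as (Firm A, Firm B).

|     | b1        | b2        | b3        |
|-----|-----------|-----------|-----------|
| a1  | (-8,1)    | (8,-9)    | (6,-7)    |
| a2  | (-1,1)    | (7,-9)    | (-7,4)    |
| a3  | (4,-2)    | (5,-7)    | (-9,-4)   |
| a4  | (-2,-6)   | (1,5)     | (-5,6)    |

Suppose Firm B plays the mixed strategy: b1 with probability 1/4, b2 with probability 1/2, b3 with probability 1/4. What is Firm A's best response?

Firm A's best reply maximizes expected payoff against the mix.
a1: (1/4)·(-8) + (1/2)·8 + (1/4)·6 = 7/2
a2: (1/4)·(-1) + (1/2)·7 + (1/4)·(-7) = 3/2
a3: (1/4)·4 + (1/2)·5 + (1/4)·(-9) = 5/4
a4: (1/4)·(-2) + (1/2)·1 + (1/4)·(-5) = -5/4
Highest expected payoff is 7/2, from a1.

a1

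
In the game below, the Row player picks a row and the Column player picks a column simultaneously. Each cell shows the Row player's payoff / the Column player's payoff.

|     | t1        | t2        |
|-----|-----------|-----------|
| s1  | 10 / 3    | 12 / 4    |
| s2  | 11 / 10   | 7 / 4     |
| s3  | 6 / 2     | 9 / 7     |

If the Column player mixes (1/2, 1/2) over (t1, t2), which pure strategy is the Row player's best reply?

The Row player's best reply maximizes expected payoff against the mix.
s1: (1/2)·10 + (1/2)·12 = 11
s2: (1/2)·11 + (1/2)·7 = 9
s3: (1/2)·6 + (1/2)·9 = 15/2
Highest expected payoff is 11, from s1.

s1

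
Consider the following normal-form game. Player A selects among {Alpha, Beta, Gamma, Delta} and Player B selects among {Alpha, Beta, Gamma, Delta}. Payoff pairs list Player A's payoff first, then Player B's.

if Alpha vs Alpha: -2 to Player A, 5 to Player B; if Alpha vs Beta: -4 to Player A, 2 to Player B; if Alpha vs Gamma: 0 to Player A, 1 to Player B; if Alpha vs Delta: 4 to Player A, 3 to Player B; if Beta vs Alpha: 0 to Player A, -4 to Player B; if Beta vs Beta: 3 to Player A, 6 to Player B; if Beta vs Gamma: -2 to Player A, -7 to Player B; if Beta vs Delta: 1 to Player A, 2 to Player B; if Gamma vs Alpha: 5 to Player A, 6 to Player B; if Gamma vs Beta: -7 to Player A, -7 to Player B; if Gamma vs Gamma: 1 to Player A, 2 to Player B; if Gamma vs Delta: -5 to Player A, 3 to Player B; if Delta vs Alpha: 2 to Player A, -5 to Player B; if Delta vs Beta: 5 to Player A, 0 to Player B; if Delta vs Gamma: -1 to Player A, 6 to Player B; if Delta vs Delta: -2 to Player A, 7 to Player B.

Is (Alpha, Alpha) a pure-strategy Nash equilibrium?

No

Holding Player B at Alpha: Player A gets -2 from Alpha but could get 5 by switching to Gamma. Player A has a profitable deviation.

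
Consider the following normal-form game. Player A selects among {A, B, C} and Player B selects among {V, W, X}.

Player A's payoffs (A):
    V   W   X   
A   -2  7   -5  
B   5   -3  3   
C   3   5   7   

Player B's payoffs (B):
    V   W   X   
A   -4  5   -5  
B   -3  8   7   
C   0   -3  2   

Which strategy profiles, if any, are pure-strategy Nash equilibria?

Check mutual best responses: a cell is a NE iff neither player can gain by unilaterally deviating.
Player A's best responses — vs V: B (payoff 5); vs W: A (payoff 7); vs X: C (payoff 7).
Player B's best responses — vs A: W (payoff 5); vs B: W (payoff 8); vs C: X (payoff 2).
Mutual best responses occur at (A, W) and (C, X); at each, neither player gains by switching.

(A, W) and (C, X)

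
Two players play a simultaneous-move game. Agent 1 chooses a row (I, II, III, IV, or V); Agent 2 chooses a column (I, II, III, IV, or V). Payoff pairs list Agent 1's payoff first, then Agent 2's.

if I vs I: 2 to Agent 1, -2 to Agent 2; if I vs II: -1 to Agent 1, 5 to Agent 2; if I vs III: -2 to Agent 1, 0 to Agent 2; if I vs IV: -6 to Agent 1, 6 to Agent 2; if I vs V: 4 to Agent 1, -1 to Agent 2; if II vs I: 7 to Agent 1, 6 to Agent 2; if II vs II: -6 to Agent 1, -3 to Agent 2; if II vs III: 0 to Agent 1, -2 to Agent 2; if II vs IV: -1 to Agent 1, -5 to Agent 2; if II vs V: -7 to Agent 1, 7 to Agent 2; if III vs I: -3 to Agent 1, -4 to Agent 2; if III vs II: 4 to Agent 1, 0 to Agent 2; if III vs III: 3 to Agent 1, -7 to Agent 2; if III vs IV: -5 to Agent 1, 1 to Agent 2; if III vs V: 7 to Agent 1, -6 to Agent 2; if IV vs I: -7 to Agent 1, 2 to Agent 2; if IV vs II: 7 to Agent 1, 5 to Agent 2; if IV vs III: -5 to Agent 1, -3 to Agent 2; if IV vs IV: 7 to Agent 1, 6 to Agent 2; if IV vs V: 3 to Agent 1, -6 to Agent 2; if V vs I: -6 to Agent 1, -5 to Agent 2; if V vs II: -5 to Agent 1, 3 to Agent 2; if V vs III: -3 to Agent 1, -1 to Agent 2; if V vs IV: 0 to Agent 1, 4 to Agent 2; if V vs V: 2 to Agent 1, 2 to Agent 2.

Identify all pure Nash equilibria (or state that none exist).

A profile is a Nash equilibrium when each player is best-responding to the other.
Agent 1's best responses — vs I: II (payoff 7); vs II: IV (payoff 7); vs III: III (payoff 3); vs IV: IV (payoff 7); vs V: III (payoff 7).
Agent 2's best responses — vs I: IV (payoff 6); vs II: V (payoff 7); vs III: IV (payoff 1); vs IV: IV (payoff 6); vs V: IV (payoff 4).
The only mutual best response is (IV, IV); neither player gains by switching there.

(IV, IV)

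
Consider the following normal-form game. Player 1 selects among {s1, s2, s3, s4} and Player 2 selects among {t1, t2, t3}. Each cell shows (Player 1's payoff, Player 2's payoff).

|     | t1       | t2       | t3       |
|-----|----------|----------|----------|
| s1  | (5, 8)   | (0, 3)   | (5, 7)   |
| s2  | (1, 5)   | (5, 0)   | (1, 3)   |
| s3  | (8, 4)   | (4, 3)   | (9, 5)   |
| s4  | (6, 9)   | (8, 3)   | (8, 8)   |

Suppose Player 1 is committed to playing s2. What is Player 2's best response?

With Player 1 fixed at s2, Player 2's payoffs are: t1 → 5, t2 → 0, t3 → 3.
The maximum is 5, achieved by t1.

t1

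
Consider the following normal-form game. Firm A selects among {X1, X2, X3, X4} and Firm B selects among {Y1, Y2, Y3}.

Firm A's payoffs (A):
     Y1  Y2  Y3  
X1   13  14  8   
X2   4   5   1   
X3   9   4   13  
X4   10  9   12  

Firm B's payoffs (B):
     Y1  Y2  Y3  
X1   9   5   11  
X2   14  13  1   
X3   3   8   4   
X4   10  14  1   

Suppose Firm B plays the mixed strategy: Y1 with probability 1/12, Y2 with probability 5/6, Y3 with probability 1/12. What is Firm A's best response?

X1

Firm A's best reply maximizes expected payoff against the mix.
X1: (1/12)·13 + (5/6)·14 + (1/12)·8 = 161/12
X2: (1/12)·4 + (5/6)·5 + (1/12)·1 = 55/12
X3: (1/12)·9 + (5/6)·4 + (1/12)·13 = 31/6
X4: (1/12)·10 + (5/6)·9 + (1/12)·12 = 28/3
Highest expected payoff is 161/12, from X1.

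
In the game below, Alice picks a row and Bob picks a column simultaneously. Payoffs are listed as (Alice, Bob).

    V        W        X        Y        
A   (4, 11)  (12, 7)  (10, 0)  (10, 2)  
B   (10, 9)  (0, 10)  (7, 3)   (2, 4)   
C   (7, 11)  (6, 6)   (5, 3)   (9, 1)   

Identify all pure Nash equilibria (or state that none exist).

Check mutual best responses: a cell is a NE iff neither player can gain by unilaterally deviating.
Alice's best responses — vs V: B (payoff 10); vs W: A (payoff 12); vs X: A (payoff 10); vs Y: A (payoff 10).
Bob's best responses — vs A: V (payoff 11); vs B: W (payoff 10); vs C: V (payoff 11).
No cell has both players best-responding. For instance, Alice's best reply to Y is A, but against A Bob prefers V over Y.

There is no pure-strategy Nash equilibrium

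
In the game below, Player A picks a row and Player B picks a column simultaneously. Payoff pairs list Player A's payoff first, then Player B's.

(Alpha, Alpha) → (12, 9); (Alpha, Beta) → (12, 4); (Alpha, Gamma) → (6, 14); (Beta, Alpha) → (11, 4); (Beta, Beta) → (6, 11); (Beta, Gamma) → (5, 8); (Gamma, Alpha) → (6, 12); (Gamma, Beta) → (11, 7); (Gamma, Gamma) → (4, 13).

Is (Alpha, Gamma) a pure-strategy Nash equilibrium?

Holding Player B at Gamma: Player A gets 6 from Alpha, versus 5 from Beta, 4 from Gamma. No profitable deviation for Player A.
Holding Player A at Alpha: Player B gets 14 from Gamma, versus 9 from Alpha, 4 from Beta. No profitable deviation for Player B either.

Yes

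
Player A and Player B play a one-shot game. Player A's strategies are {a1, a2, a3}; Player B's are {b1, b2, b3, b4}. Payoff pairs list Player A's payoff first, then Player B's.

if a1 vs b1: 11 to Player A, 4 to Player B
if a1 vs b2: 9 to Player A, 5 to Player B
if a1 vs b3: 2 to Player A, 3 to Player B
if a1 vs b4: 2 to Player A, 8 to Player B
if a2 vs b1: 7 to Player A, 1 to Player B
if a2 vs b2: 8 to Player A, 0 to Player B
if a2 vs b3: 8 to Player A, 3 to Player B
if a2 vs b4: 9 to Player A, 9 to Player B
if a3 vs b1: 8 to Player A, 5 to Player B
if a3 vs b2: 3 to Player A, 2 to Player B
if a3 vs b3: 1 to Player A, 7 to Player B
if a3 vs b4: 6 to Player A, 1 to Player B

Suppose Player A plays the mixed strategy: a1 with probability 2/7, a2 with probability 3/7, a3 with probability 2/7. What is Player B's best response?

b4

Player B's best reply maximizes expected payoff against the mix.
b1: (2/7)·4 + (3/7)·1 + (2/7)·5 = 3
b2: (2/7)·5 + (3/7)·0 + (2/7)·2 = 2
b3: (2/7)·3 + (3/7)·3 + (2/7)·7 = 29/7
b4: (2/7)·8 + (3/7)·9 + (2/7)·1 = 45/7
Highest expected payoff is 45/7, from b4.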